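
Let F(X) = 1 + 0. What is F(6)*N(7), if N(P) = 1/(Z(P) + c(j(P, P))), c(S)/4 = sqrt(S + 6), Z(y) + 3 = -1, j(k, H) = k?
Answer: 1/48 + sqrt(13)/48 ≈ 0.095949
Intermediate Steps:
Z(y) = -4 (Z(y) = -3 - 1 = -4)
c(S) = 4*sqrt(6 + S) (c(S) = 4*sqrt(S + 6) = 4*sqrt(6 + S))
N(P) = 1/(-4 + 4*sqrt(6 + P))
F(X) = 1
F(6)*N(7) = 1*(1/(4*(-1 + sqrt(6 + 7)))) = 1*(1/(4*(-1 + sqrt(13)))) = 1/(4*(-1 + sqrt(13)))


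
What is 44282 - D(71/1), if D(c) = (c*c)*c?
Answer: -313629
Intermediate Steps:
D(c) = c³ (D(c) = c²*c = c³)
44282 - D(71/1) = 44282 - (71/1)³ = 44282 - (71*1)³ = 44282 - 1*71³ = 44282 - 1*357911 = 44282 - 357911 = -313629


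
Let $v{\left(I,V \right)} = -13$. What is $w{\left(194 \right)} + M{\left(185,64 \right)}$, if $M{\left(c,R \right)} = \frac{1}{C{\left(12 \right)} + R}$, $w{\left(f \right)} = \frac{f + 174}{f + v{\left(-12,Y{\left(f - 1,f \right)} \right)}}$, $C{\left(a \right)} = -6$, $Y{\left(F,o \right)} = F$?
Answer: $\frac{21525}{10498} \approx 2.0504$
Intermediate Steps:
$w{\left(f \right)} = \frac{174 + f}{-13 + f}$ ($w{\left(f \right)} = \frac{f + 174}{f - 13} = \frac{174 + f}{-13 + f}$)
$M{\left(c,R \right)} = \frac{1}{-6 + R}$
$w{\left(194 \right)} + M{\left(185,64 \right)} = \frac{174 + 194}{-13 + 194} + \frac{1}{-6 + 64} = \frac{1}{181} \cdot 368 + \frac{1}{58} = \frac{368}{181} + \frac{1}{58} = \frac{21525}{10498}$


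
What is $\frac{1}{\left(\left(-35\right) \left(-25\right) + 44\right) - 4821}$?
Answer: $- \frac{1}{3902} \approx -0.00025628$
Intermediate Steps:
$\frac{1}{\left(\left(-35\right) \left(-25\right) + 44\right) - 4821} = \frac{1}{\left(875 + 44\right) - 4821} = \frac{1}{919 - 4821} = \frac{1}{-3902} = - \frac{1}{3902}$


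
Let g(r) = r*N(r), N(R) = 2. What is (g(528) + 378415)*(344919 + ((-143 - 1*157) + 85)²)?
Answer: 148427804824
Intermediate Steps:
g(r) = 2*r (g(r) = r*2 = 2*r)
(g(528) + 378415)*(344919 + ((-143 - 1*157) + 85)²) = (2*528 + 378415)*(344919 + ((-143 - 1*157) + 85)²) = (1056 + 378415)*(344919 + ((-143 - 157) + 85)²) = 379471*(344919 + (-300 + 85)²) = 379471*(344919 + (-215)²) = 379471*(344919 + 46225) = 379471*391144 = 148427804824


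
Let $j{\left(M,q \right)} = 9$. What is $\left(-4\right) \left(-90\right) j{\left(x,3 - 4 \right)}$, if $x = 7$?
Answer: $3240$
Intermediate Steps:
$\left(-4\right) \left(-90\right) j{\left(x,3 - 4 \right)} = \left(-4\right) \left(-90\right) 9 = 360 \cdot 9 = 3240$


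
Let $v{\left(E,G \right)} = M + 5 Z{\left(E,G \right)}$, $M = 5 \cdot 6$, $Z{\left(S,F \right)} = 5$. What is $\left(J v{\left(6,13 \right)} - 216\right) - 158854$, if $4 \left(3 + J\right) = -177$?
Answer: $- \frac{646675}{4} \approx -1.6167 \cdot 10^{5}$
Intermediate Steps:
$J = - \frac{189}{4}$ ($J = -3 + \frac{1}{4} \left(-177\right) = -3 - \frac{177}{4} = - \frac{189}{4} \approx -47.25$)
$M = 30$
$v{\left(E,G \right)} = 55$ ($v{\left(E,G \right)} = 30 + 5 \cdot 5 = 30 + 25 = 55$)
$\left(J v{\left(6,13 \right)} - 216\right) - 158854 = \left(\left(- \frac{189}{4}\right) 55 - 216\right) - 158854 = \left(- \frac{10395}{4} - 216\right) - 158854 = - \frac{11259}{4} - 158854 = - \frac{646675}{4}$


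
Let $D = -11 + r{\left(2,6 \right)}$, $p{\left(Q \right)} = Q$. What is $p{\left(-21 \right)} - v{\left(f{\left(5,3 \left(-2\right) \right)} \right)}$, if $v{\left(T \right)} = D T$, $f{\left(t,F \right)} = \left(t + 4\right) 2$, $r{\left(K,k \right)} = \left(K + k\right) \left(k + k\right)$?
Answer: $-1551$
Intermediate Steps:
$r{\left(K,k \right)} = 2 k \left(K + k\right)$ ($r{\left(K,k \right)} = \left(K + k\right) 2 k = 2 k \left(K + k\right)$)
$D = 85$ ($D = -11 + 2 \cdot 6 \left(2 + 6\right) = -11 + 2 \cdot 6 \cdot 8 = -11 + 96 = 85$)
$f{\left(t,F \right)} = 8 + 2 t$ ($f{\left(t,F \right)} = \left(4 + t\right) 2 = 8 + 2 t$)
$v{\left(T \right)} = 85 T$
$p{\left(-21 \right)} - v{\left(f{\left(5,3 \left(-2\right) \right)} \right)} = -21 - 85 \left(8 + 2 \cdot 5\right) = -21 - 85 \left(8 + 10\right) = -21 - 85 \cdot 18 = -21 - 1530 = -1551$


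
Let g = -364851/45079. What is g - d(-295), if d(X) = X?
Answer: 12933454/45079 ≈ 286.91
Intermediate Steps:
g = -364851/45079 (g = -364851*1/45079 = -364851/45079 ≈ -8.0936)
g - d(-295) = -364851/45079 - 1*(-295) = -364851/45079 + 295 = 12933454/45079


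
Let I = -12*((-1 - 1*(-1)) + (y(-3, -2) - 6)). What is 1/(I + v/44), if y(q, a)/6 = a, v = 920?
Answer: 11/2606 ≈ 0.0042210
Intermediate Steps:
y(q, a) = 6*a
I = 216 (I = -12*((-1 - 1*(-1)) + (6*(-2) - 6)) = -12*((-1 + 1) + (-12 - 6)) = -12*(0 - 18) = -12*(-18) = 216)
1/(I + v/44) = 1/(216 + 920/44) = 1/(216 + 920*(1/44)) = 1/(216 + 230/11) = 1/(2606/11) = 11/2606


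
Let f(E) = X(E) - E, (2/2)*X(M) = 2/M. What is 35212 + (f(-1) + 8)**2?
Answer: 35261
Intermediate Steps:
X(M) = 2/M
f(E) = -E + 2/E (f(E) = 2/E - E = -E + 2/E)
35212 + (f(-1) + 8)**2 = 35212 + ((-1*(-1) + 2/(-1)) + 8)**2 = 35212 + ((1 + 2*(-1)) + 8)**2 = 35212 + ((1 - 2) + 8)**2 = 35212 + (-1 + 8)**2 = 35212 + 7**2 = 35212 + 49 = 35261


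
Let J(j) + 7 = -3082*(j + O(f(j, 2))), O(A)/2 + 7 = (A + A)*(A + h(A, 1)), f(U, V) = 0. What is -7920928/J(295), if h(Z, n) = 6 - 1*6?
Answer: 7920928/866049 ≈ 9.1461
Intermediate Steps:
h(Z, n) = 0 (h(Z, n) = 6 - 6 = 0)
O(A) = -14 + 4*A² (O(A) = -14 + 2*((A + A)*(A + 0)) = -14 + 2*((2*A)*A) = -14 + 2*(2*A²) = -14 + 4*A²)
J(j) = 43141 - 3082*j (J(j) = -7 - 3082*(j + (-14 + 4*0²)) = -7 - 3082*(j + (-14 + 4*0)) = -7 - 3082*(j + (-14 + 0)) = -7 - 3082*(j - 14) = -7 - 3082*(-14 + j) = -7 + (43148 - 3082*j) = 43141 - 3082*j)
-7920928/J(295) = -7920928/(43141 - 3082*295) = -7920928/(43141 - 909190) = -7920928/(-866049) = -7920928*(-1/866049) = 7920928/866049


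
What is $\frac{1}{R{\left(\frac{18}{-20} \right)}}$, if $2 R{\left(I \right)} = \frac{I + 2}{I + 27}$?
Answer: $\frac{522}{11} \approx 47.455$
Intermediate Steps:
$R{\left(I \right)} = \frac{2 + I}{2 \left(27 + I\right)}$ ($R{\left(I \right)} = \frac{\left(I + 2\right) \frac{1}{I + 27}}{2} = \frac{\left(2 + I\right) \frac{1}{27 + I}}{2} = \frac{\frac{1}{27 + I} \left(2 + I\right)}{2} = \frac{2 + I}{2 \left(27 + I\right)}$)
$\frac{1}{R{\left(\frac{18}{-20} \right)}} = \frac{1}{\frac{1}{2} \frac{1}{27 + \frac{18}{-20}} \left(2 + \frac{18}{-20}\right)} = \frac{1}{\frac{1}{2} \frac{1}{27 + 18 \left(- \frac{1}{20}\right)} \left(2 + 18 \left(- \frac{1}{20}\right)\right)} = \frac{1}{\frac{1}{2} \frac{1}{27 - \frac{9}{10}} \left(2 - \frac{9}{10}\right)} = \frac{1}{\frac{1}{2} \frac{1}{\frac{261}{10}} \cdot \frac{11}{10}} = \frac{1}{\frac{1}{2} \cdot \frac{10}{261} \cdot \frac{11}{10}} = \frac{1}{\frac{11}{522}} = \frac{522}{11}$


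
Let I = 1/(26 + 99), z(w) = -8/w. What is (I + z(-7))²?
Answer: 1014049/765625 ≈ 1.3245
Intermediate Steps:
I = 1/125 ≈ 0.0080000
(I + z(-7))² = (1/125 - 8/(-7))² = (1/125 - 8*(-⅐))² = (1/125 + 8/7)² = (1007/875)² = 1014049/765625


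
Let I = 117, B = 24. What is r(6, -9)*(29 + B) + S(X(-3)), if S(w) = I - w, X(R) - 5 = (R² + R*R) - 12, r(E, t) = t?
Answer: -371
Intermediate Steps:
X(R) = -7 + 2*R² (X(R) = 5 + ((R² + R*R) - 12) = 5 + ((R² + R²) - 12) = 5 + (2*R² - 12) = 5 + (-12 + 2*R²) = -7 + 2*R²)
S(w) = 117 - w
r(6, -9)*(29 + B) + S(X(-3)) = -9*(29 + 24) + (117 - (-7 + 2*(-3)²)) = -9*53 + (117 - (-7 + 2*9)) = -477 + (117 - (-7 + 18)) = -477 + (117 - 1*11) = -477 + (117 - 11) = -477 + 106 = -371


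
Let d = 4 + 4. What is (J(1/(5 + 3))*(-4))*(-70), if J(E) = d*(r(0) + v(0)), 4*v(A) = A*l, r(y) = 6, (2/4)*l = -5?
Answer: 13440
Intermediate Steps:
l = -10 (l = 2*(-5) = -10)
d = 8
v(A) = -5*A/2 (v(A) = (A*(-10))/4 = (-10*A)/4 = -5*A/2)
J(E) = 48 (J(E) = 8*(6 - 5/2*0) = 8*(6 + 0) = 8*6 = 48)
(J(1/(5 + 3))*(-4))*(-70) = (48*(-4))*(-70) = -192*(-70) = 13440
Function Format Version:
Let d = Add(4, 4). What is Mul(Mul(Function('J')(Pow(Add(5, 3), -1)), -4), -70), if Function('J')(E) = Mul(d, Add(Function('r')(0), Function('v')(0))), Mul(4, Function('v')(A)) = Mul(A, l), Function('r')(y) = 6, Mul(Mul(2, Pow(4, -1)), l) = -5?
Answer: 13440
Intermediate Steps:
l = -10 (l = Mul(2, -5) = -10)
d = 8
Function('v')(A) = Mul(Rational(-5, 2), A) (Function('v')(A) = Mul(Rational(1, 4), Mul(A, -10)) = Mul(Rational(1, 4), Mul(-10, A)) = Mul(Rational(-5, 2), A))
Function('J')(E) = 48 (Function('J')(E) = Mul(8, Add(6, Mul(Rational(-5, 2), 0))) = Mul(8, Add(6, 0)) = Mul(8, 6) = 48)
Mul(Mul(Function('J')(Pow(Add(5, 3), -1)), -4), -70) = Mul(Mul(48, -4), -70) = Mul(-192, -70) = 13440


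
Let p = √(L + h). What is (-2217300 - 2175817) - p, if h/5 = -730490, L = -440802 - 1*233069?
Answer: -4393117 - I*√4326321 ≈ -4.3931e+6 - 2080.0*I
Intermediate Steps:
L = -673871 (L = -440802 - 233069 = -673871)
h = -3652450 (h = 5*(-730490) = -3652450)
p = I*√4326321 (p = √(-673871 - 3652450) = √(-4326321) = I*√4326321 ≈ 2080.0*I)
(-2217300 - 2175817) - p = (-2217300 - 2175817) - I*√4326321 = -4393117 - I*√4326321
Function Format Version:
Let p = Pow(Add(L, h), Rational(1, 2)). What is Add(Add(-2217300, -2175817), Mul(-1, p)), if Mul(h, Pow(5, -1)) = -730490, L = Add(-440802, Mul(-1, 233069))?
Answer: Add(-4393117, Mul(-1, I, Pow(4326321, Rational(1, 2)))) ≈ Add(-4.3931e+6, Mul(-2080.0, I))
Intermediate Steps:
L = -673871 (L = Add(-440802, -233069) = -673871)
h = -3652450 (h = Mul(5, -730490) = -3652450)
p = Mul(I, Pow(4326321, Rational(1, 2))) (p = Pow(Add(-673871, -3652450), Rational(1, 2)) = Pow(-4326321, Rational(1, 2)) = Mul(I, Pow(4326321, Rational(1, 2))) ≈ Mul(2080.0, I))
Add(Add(-2217300, -2175817), Mul(-1, p)) = Add(Add(-2217300, -2175817), Mul(-1, Mul(I, Pow(4326321, Rational(1, 2))))) = Add(-4393117, Mul(-1, I, Pow(4326321, Rational(1, 2))))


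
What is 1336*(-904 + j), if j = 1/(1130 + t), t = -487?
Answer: -776578056/643 ≈ -1.2077e+6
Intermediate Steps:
j = 1/643 (j = 1/(1130 - 487) = 1/643 ≈ 0.0015552)
1336*(-904 + j) = 1336*(-904 + 1/643) = 1336*(-581271/643) = -776578056/643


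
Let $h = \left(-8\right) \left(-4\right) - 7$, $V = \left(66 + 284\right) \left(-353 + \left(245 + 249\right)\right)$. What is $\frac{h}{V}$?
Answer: $\frac{1}{1974} \approx 0.00050659$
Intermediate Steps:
$V = 49350$ ($V = 350 \left(-353 + 494\right) = 350 \cdot 141 = 49350$)
$h = 25$ ($h = 32 - 7 = 25$)
$\frac{h}{V} = \frac{25}{49350} = 25 \cdot \frac{1}{49350} = \frac{1}{1974}$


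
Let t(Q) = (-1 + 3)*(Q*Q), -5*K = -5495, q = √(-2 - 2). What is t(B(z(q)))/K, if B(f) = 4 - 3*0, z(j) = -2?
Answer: 32/1099 ≈ 0.029117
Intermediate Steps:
q = 2*I (q = √(-4) = 2*I ≈ 2.0*I)
B(f) = 4 (B(f) = 4 + 0 = 4)
K = 1099 (K = -⅕*(-5495) = 1099)
t(Q) = 2*Q²
t(B(z(q)))/K = (2*4²)/1099 = (2*16)*(1/1099) = 32*(1/1099) = 32/1099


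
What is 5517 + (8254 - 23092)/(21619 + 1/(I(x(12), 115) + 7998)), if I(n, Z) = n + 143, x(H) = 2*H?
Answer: 162289153507/29419856 ≈ 5516.3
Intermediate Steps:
I(n, Z) = 143 + n
5517 + (8254 - 23092)/(21619 + 1/(I(x(12), 115) + 7998)) = 5517 + (8254 - 23092)/(21619 + 1/((143 + 2*12) + 7998)) = 5517 - 14838/(21619 + 1/((143 + 24) + 7998)) = 5517 - 14838/(21619 + 1/(167 + 7998)) = 5517 - 14838/(21619 + 1/8165) = 5517 - 14838/176519136/8165 = 5517 - 14838*8165/176519136 = 5517 - 20192045/29419856 = 162289153507/29419856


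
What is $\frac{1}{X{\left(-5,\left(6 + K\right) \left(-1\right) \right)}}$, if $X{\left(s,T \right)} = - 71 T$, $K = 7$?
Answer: $\frac{1}{923} \approx 0.0010834$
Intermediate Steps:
$\frac{1}{X{\left(-5,\left(6 + K\right) \left(-1\right) \right)}} = \frac{1}{\left(-71\right) \left(6 + 7\right) \left(-1\right)} = \frac{1}{\left(-71\right) 13 \left(-1\right)} = \frac{1}{\left(-71\right) \left(-13\right)} = \frac{1}{923}$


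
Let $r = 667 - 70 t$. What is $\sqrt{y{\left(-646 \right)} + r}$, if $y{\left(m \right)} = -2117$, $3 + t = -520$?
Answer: $2 \sqrt{8790} \approx 187.51$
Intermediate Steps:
$t = -523$ ($t = -3 - 520 = -523$)
$r = 37277$ ($r = 667 - -36610 = 667 + 36610 = 37277$)
$\sqrt{y{\left(-646 \right)} + r} = \sqrt{-2117 + 37277} = \sqrt{35160} = 2 \sqrt{8790}$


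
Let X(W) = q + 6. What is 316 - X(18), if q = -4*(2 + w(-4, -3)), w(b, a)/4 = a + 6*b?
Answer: -114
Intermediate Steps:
w(b, a) = 4*a + 24*b (w(b, a) = 4*(a + 6*b) = 4*a + 24*b)
q = 424 (q = -4*(2 + (4*(-3) + 24*(-4))) = -4*(2 + (-12 - 96)) = -4*(2 - 108) = -4*(-106) = 424)
X(W) = 430 (X(W) = 424 + 6 = 430)
316 - X(18) = 316 - 1*430 = 316 - 430 = -114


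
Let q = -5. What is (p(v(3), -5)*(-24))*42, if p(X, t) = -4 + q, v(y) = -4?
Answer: 9072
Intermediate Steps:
p(X, t) = -9 (p(X, t) = -4 - 5 = -9)
(p(v(3), -5)*(-24))*42 = -9*(-24)*42 = 216*42 = 9072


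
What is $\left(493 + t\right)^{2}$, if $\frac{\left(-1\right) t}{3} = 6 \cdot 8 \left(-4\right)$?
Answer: $1142761$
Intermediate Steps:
$t = 576$ ($t = - 3 \cdot 6 \cdot 8 \left(-4\right) = - 3 \cdot 48 \left(-4\right) = \left(-3\right) \left(-192\right) = 576$)
$\left(493 + t\right)^{2} = \left(493 + 576\right)^{2} = 1069^{2} = 1142761$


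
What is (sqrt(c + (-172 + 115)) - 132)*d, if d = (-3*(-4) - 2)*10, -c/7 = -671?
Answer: -13200 + 400*sqrt(290) ≈ -6388.2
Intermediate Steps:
c = 4697 (c = -7*(-671) = 4697)
d = 100 (d = (12 - 2)*10 = 10*10 = 100)
(sqrt(c + (-172 + 115)) - 132)*d = (sqrt(4697 + (-172 + 115)) - 132)*100 = (sqrt(4697 - 57) - 132)*100 = (sqrt(4640) - 132)*100 = (4*sqrt(290) - 132)*100 = (-132 + 4*sqrt(290))*100 = -13200 + 400*sqrt(290)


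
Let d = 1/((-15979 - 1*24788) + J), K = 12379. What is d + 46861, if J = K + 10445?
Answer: 840826922/17943 ≈ 46861.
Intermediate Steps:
J = 22824 (J = 12379 + 10445 = 22824)
d = -1/17943 (d = 1/((-15979 - 1*24788) + 22824) = 1/((-15979 - 24788) + 22824) = 1/(-40767 + 22824) = 1/(-17943) = -1/17943 ≈ -5.5732e-5)
d + 46861 = -1/17943 + 46861 = 840826922/17943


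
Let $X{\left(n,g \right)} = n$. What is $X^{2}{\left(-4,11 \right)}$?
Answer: $16$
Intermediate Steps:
$X^{2}{\left(-4,11 \right)} = \left(-4\right)^{2} = 16$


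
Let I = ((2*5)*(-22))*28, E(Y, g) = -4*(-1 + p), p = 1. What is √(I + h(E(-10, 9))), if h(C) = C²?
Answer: 4*I*√385 ≈ 78.486*I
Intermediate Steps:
E(Y, g) = 0 (E(Y, g) = -4*(-1 + 1) = -4*0 = 0)
I = -6160 (I = (10*(-22))*28 = -220*28 = -6160)
√(I + h(E(-10, 9))) = √(-6160 + 0²) = √(-6160 + 0) = √(-6160) = 4*I*√385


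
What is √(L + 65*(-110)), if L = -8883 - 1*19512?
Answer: I*√35545 ≈ 188.53*I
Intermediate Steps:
L = -28395 (L = -8883 - 19512 = -28395)
√(L + 65*(-110)) = √(-28395 + 65*(-110)) = √(-28395 - 7150) = √(-35545) = I*√35545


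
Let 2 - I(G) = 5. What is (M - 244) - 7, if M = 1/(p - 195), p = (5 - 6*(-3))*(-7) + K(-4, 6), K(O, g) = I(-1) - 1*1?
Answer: -90361/360 ≈ -251.00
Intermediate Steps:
I(G) = -3 (I(G) = 2 - 1*5 = 2 - 5 = -3)
K(O, g) = -4 (K(O, g) = -3 - 1*1 = -3 - 1 = -4)
p = -165 (p = (5 - 6*(-3))*(-7) - 4 = (5 - 1*(-18))*(-7) - 4 = (5 + 18)*(-7) - 4 = 23*(-7) - 4 = -161 - 4 = -165)
M = -1/360 (M = 1/(-165 - 195) = 1/(-360) = -1/360 ≈ -0.0027778)
(M - 244) - 7 = (-1/360 - 244) - 7 = -87841/360 - 7 = -90361/360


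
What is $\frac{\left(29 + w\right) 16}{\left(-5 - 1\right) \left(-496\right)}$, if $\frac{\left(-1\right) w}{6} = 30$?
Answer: $- \frac{151}{186} \approx -0.81183$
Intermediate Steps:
$w = -180$ ($w = \left(-6\right) 30 = -180$)
$\frac{\left(29 + w\right) 16}{\left(-5 - 1\right) \left(-496\right)} = \frac{\left(29 - 180\right) 16}{\left(-5 - 1\right) \left(-496\right)} = \frac{\left(-151\right) 16}{\left(-6\right) \left(-496\right)} = - \frac{2416}{2976} = \left(-2416\right) \frac{1}{2976} = - \frac{151}{186}$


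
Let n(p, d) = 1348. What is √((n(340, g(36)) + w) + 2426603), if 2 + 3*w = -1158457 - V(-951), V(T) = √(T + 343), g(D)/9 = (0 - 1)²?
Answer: √(18376182 - 12*I*√38)/3 ≈ 1428.9 - 0.002876*I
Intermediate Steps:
g(D) = 9 (g(D) = 9*(0 - 1)² = 9*(-1)² = 9*1 = 9)
V(T) = √(343 + T)
w = -386153 - 4*I*√38/3 (w = -⅔ + (-1158457 - √(343 - 951))/3 = -⅔ + (-1158457 - √(-608))/3 = -⅔ + (-1158457 - 4*I*√38)/3 = -⅔ + (-1158457/3 - 4*I*√38/3) = -386153 - 4*I*√38/3 ≈ -3.8615e+5 - 8.2192*I)
√((n(340, g(36)) + w) + 2426603) = √((1348 + (-386153 - 4*I*√38/3)) + 2426603) = √((-384805 - 4*I*√38/3) + 2426603) = √(2041798 - 4*I*√38/3)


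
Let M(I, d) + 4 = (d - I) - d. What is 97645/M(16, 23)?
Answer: -19529/4 ≈ -4882.3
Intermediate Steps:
M(I, d) = -4 - I (M(I, d) = -4 + ((d - I) - d) = -4 - I)
97645/M(16, 23) = 97645/(-4 - 1*16) = 97645/(-4 - 16) = 97645/(-20) = 97645*(-1/20) = -19529/4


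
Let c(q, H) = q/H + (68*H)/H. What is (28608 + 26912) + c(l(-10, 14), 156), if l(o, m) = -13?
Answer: 667055/12 ≈ 55588.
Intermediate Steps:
c(q, H) = 68 + q/H (c(q, H) = q/H + 68 = 68 + q/H)
(28608 + 26912) + c(l(-10, 14), 156) = (28608 + 26912) + (68 - 13/156) = 55520 + (68 - 13*1/156) = 55520 + (68 - 1/12) = 55520 + 815/12 = 667055/12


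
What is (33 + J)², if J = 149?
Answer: 33124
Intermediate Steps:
(33 + J)² = (33 + 149)² = 182² = 33124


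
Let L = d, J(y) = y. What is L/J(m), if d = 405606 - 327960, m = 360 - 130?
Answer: 38823/115 ≈ 337.59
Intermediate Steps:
m = 230
d = 77646
L = 77646
L/J(m) = 77646/230 = 77646*(1/230) = 38823/115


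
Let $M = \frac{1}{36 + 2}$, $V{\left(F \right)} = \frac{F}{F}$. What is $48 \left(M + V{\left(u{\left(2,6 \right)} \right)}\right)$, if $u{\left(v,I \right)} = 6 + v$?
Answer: $\frac{936}{19} \approx 49.263$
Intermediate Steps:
$V{\left(F \right)} = 1$
$M = \frac{1}{38} \approx 0.026316$
$48 \left(M + V{\left(u{\left(2,6 \right)} \right)}\right) = 48 \left(\frac{1}{38} + 1\right) = 48 \cdot \frac{39}{38} = \frac{936}{19}$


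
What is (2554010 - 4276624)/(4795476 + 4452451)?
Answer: -1722614/9247927 ≈ -0.18627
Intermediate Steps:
(2554010 - 4276624)/(4795476 + 4452451) = -1722614/9247927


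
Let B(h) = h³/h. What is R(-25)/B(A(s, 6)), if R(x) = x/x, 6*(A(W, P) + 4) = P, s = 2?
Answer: ⅑ ≈ 0.11111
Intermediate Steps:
A(W, P) = -4 + P/6
B(h) = h²
R(x) = 1
R(-25)/B(A(s, 6)) = 1/(-4 + (⅙)*6)² = 1/(-4 + 1)² = 1/(-3)² = 1/9 = 1*(⅑) = ⅑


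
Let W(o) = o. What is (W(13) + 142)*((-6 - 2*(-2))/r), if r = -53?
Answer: 310/53 ≈ 5.8491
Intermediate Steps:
(W(13) + 142)*((-6 - 2*(-2))/r) = (13 + 142)*((-6 - 2*(-2))/(-53)) = 155*((-6 + 4)*(-1/53)) = 155*(-2*(-1/53)) = 155*(2/53) = 310/53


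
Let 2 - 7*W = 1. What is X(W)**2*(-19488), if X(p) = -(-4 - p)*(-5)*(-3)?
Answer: -526802400/7 ≈ -7.5257e+7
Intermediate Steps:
W = 1/7 (W = 2/7 - 1/7*1 = 2/7 - 1/7 = 1/7 ≈ 0.14286)
X(p) = 60 + 15*p (X(p) = -(20 + 5*p)*(-3) = -(-60 - 15*p) = 60 + 15*p)
X(W)**2*(-19488) = (60 + 15*(1/7))**2*(-19488) = (60 + 15/7)**2*(-19488) = (435/7)**2*(-19488) = (189225/49)*(-19488) = -526802400/7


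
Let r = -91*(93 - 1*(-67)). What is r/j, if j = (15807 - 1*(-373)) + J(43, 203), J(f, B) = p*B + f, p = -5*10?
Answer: -14560/6073 ≈ -2.3975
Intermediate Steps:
p = -50
J(f, B) = f - 50*B (J(f, B) = -50*B + f = f - 50*B)
j = 6073 (j = (15807 - 1*(-373)) + (43 - 50*203) = (15807 + 373) + (43 - 10150) = 16180 - 10107 = 6073)
r = -14560 (r = -91*(93 + 67) = -91*160 = -14560)
r/j = -14560/6073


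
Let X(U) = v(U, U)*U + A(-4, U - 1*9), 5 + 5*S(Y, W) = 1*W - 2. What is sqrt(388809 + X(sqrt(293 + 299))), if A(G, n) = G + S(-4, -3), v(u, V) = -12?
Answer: sqrt(388803 - 48*sqrt(37)) ≈ 623.31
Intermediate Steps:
S(Y, W) = -7/5 + W/5 (S(Y, W) = -1 + (1*W - 2)/5 = -1 + (W - 2)/5 = -1 + (-2 + W)/5 = -1 + (-2/5 + W/5) = -7/5 + W/5)
A(G, n) = -2 + G (A(G, n) = G + (-7/5 + (1/5)*(-3)) = G + (-7/5 - 3/5) = G - 2 = -2 + G)
X(U) = -6 - 12*U (X(U) = -12*U + (-2 - 4) = -12*U - 6 = -6 - 12*U)
sqrt(388809 + X(sqrt(293 + 299))) = sqrt(388809 + (-6 - 12*sqrt(293 + 299))) = sqrt(388809 + (-6 - 48*sqrt(37))) = sqrt(388803 - 48*sqrt(37))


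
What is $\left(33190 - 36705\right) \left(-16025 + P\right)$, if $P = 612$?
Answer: $54176695$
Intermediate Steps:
$\left(33190 - 36705\right) \left(-16025 + P\right) = \left(33190 - 36705\right) \left(-16025 + 612\right) = \left(-3515\right) \left(-15413\right) = 54176695$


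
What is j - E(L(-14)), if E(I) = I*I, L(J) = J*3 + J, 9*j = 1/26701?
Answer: -753609023/240309 ≈ -3136.0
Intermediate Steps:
j = 1/240309 (j = (⅑)/26701 = (⅑)*(1/26701) = 1/240309 ≈ 4.1613e-6)
L(J) = 4*J (L(J) = 3*J + J = 4*J)
E(I) = I²
j - E(L(-14)) = 1/240309 - (4*(-14))² = 1/240309 - 1*(-56)² = 1/240309 - 1*3136 = 1/240309 - 3136 = -753609023/240309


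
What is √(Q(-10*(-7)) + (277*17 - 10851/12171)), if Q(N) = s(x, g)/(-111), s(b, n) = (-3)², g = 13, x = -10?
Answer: √106084624333629/150109 ≈ 68.615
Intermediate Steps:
s(b, n) = 9
Q(N) = -3/37 (Q(N) = 9/(-111) = 9*(-1/111) = -3/37)
√(Q(-10*(-7)) + (277*17 - 10851/12171)) = √(-3/37 + (277*17 - 10851/12171)) = √(-3/37 + (4709 - 10851/12171)) = √(-3/37 + (4709 - 1*3617/4057)) = √(-3/37 + (4709 - 3617/4057)) = √(-3/37 + 19100796/4057) = √(706717281/150109) = √106084624333629/150109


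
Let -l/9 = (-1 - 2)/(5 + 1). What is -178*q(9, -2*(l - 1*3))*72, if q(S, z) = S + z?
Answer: -76896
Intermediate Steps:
l = 9/2 (l = -9*(-1 - 2)/(5 + 1) = -(-27)/6 = -9*(-½) = 9/2 ≈ 4.5000)
-178*q(9, -2*(l - 1*3))*72 = -178*(9 - 2*(9/2 - 1*3))*72 = -178*(9 - 2*(9/2 - 3))*72 = -178*(9 - 2*3/2)*72 = -178*(9 - 3)*72 = -178*6*72 = -1068*72 = -76896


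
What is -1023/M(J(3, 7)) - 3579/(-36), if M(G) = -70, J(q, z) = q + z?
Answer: 47893/420 ≈ 114.03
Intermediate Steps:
-1023/M(J(3, 7)) - 3579/(-36) = -1023/(-70) - 3579/(-36) = -1023*(-1/70) - 3579*(-1/36) = 1023/70 + 1193/12 = 47893/420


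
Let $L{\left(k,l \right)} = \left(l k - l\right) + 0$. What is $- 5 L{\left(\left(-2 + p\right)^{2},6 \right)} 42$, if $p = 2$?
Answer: $1260$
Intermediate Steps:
$L{\left(k,l \right)} = - l + k l$ ($L{\left(k,l \right)} = \left(k l - l\right) + 0 = \left(- l + k l\right) + 0 = - l + k l$)
$- 5 L{\left(\left(-2 + p\right)^{2},6 \right)} 42 = - 5 \cdot 6 \left(-1 + \left(-2 + 2\right)^{2}\right) 42 = - 5 \cdot 6 \left(-1 + 0^{2}\right) 42 = - 5 \cdot 6 \left(-1 + 0\right) 42 = - 5 \cdot 6 \left(-1\right) 42 = \left(-5\right) \left(-6\right) 42 = 30 \cdot 42 = 1260$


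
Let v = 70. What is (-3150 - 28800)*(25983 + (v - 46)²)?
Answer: -848560050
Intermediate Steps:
(-3150 - 28800)*(25983 + (v - 46)²) = (-3150 - 28800)*(25983 + (70 - 46)²) = -31950*(25983 + 24²) = -31950*(25983 + 576) = -31950*26559 = -848560050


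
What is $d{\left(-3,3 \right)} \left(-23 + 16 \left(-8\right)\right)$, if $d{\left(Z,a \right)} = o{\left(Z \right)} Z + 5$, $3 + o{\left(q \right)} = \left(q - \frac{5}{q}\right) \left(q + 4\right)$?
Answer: $-2718$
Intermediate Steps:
$o{\left(q \right)} = -3 + \left(4 + q\right) \left(q - \frac{5}{q}\right)$ ($o{\left(q \right)} = -3 + \left(q - \frac{5}{q}\right) \left(q + 4\right) = -3 + \left(q - \frac{5}{q}\right) \left(4 + q\right) = -3 + \left(4 + q\right) \left(q - \frac{5}{q}\right)$)
$d{\left(Z,a \right)} = 5 + Z \left(-8 + Z^{2} - \frac{20}{Z} + 4 Z\right)$ ($d{\left(Z,a \right)} = \left(-8 + Z^{2} - \frac{20}{Z} + 4 Z\right) Z + 5 = Z \left(-8 + Z^{2} - \frac{20}{Z} + 4 Z\right) + 5 = 5 + Z \left(-8 + Z^{2} - \frac{20}{Z} + 4 Z\right)$)
$d{\left(-3,3 \right)} \left(-23 + 16 \left(-8\right)\right) = \left(-15 - 3 \left(-8 + \left(-3\right)^{2} + 4 \left(-3\right)\right)\right) \left(-23 + 16 \left(-8\right)\right) = \left(-15 - 3 \left(-8 + 9 - 12\right)\right) \left(-23 - 128\right) = \left(-15 - -33\right) \left(-151\right) = \left(-15 + 33\right) \left(-151\right) = 18 \left(-151\right) = -2718$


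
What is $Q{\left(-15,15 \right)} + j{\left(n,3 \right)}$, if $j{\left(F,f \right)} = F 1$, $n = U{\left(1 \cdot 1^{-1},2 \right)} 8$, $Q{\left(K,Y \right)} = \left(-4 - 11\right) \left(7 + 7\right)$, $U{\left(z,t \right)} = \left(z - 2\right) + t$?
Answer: $-202$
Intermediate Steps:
$U{\left(z,t \right)} = -2 + t + z$ ($U{\left(z,t \right)} = \left(-2 + z\right) + t = -2 + t + z$)
$Q{\left(K,Y \right)} = -210$ ($Q{\left(K,Y \right)} = \left(-15\right) 14 = -210$)
$n = 8$ ($n = \left(-2 + 2 + 1 \cdot 1^{-1}\right) 8 = \left(-2 + 2 + 1 \cdot 1\right) 8 = \left(-2 + 2 + 1\right) 8 = 1 \cdot 8 = 8$)
$j{\left(F,f \right)} = F$
$Q{\left(-15,15 \right)} + j{\left(n,3 \right)} = -210 + 8 = -202$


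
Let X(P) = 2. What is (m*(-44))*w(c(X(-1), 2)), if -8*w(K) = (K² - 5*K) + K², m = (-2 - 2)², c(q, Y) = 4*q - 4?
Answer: 1056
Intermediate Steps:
c(q, Y) = -4 + 4*q
m = 16 (m = (-4)² = 16)
w(K) = -K²/4 + 5*K/8 (w(K) = -((K² - 5*K) + K²)/8 = -(-5*K + 2*K²)/8 = -K²/4 + 5*K/8)
(m*(-44))*w(c(X(-1), 2)) = (16*(-44))*((-4 + 4*2)*(5 - 2*(-4 + 4*2))/8) = -88*(-4 + 8)*(5 - 2*(-4 + 8)) = -88*4*(5 - 2*4) = -88*4*(5 - 8) = -88*4*(-3) = -704*(-3/2) = 1056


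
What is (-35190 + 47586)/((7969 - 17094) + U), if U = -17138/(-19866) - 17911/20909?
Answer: -33435247356/24612490271 ≈ -1.3585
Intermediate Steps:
U = 16354/2697261 (U = -17138*(-1/19866) - 17911*1/20909 = 779/903 - 17911/20909 = 16354/2697261 ≈ 0.0060632)
(-35190 + 47586)/((7969 - 17094) + U) = (-35190 + 47586)/((7969 - 17094) + 16354/2697261) = 12396/(-9125 + 16354/2697261) = 12396/(-24612490271/2697261) = 12396*(-2697261/24612490271) = -33435247356/24612490271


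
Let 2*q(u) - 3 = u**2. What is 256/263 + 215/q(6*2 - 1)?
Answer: 72417/16306 ≈ 4.4411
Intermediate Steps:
q(u) = 3/2 + u**2/2
256/263 + 215/q(6*2 - 1) = 256/263 + 215/(3/2 + (6*2 - 1)**2/2) = 256*(1/263) + 215/(3/2 + (12 - 1)**2/2) = 256/263 + 215/(3/2 + (1/2)*11**2) = 256/263 + 215/(3/2 + (1/2)*121) = 256/263 + 215/(3/2 + 121/2) = 256/263 + 215/62 = 72417/16306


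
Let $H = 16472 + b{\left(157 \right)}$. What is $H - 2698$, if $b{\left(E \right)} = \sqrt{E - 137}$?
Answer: $13774 + 2 \sqrt{5} \approx 13778.0$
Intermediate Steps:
$b{\left(E \right)} = \sqrt{-137 + E}$
$H = 16472 + 2 \sqrt{5}$ ($H = 16472 + \sqrt{-137 + 157} = 16472 + \sqrt{20} = 16472 + 2 \sqrt{5} \approx 16476.0$)
$H - 2698 = \left(16472 + 2 \sqrt{5}\right) - 2698 = 13774 + 2 \sqrt{5}$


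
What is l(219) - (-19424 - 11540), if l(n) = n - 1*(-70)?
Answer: 31253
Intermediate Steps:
l(n) = 70 + n (l(n) = n + 70 = 70 + n)
l(219) - (-19424 - 11540) = (70 + 219) - (-19424 - 11540) = 289 - 1*(-30964) = 289 + 30964 = 31253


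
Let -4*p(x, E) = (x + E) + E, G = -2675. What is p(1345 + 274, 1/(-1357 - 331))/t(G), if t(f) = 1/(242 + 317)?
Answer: -763837165/3376 ≈ -2.2626e+5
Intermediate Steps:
p(x, E) = -E/2 - x/4 (p(x, E) = -((x + E) + E)/4 = -((E + x) + E)/4 = -(x + 2*E)/4 = -E/2 - x/4)
t(f) = 1/559
p(1345 + 274, 1/(-1357 - 331))/t(G) = (-1/(2*(-1357 - 331)) - (1345 + 274)/4)/(1/559) = (-1/2/(-1688) - 1/4*1619)*559 = (-1/2*(-1/1688) - 1619/4)*559 = (1/3376 - 1619/4)*559 = -1366435/3376*559 = -763837165/3376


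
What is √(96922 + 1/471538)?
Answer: √21550421137874906/471538 ≈ 311.32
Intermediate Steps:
√(96922 + 1/471538) = √(45702406037/471538) = √21550421137874906/471538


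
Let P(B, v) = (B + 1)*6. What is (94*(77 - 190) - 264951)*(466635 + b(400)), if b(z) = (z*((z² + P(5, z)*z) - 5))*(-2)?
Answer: 38318250661145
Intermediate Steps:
P(B, v) = 6 + 6*B (P(B, v) = (1 + B)*6 = 6 + 6*B)
b(z) = -2*z*(-5 + z² + 36*z) (b(z) = (z*((z² + (6 + 6*5)*z) - 5))*(-2) = (z*((z² + (6 + 30)*z) - 5))*(-2) = (z*((z² + 36*z) - 5))*(-2) = (z*(-5 + z² + 36*z))*(-2) = -2*z*(-5 + z² + 36*z))
(94*(77 - 190) - 264951)*(466635 + b(400)) = (94*(77 - 190) - 264951)*(466635 + 2*400*(5 - 1*400² - 36*400)) = (94*(-113) - 264951)*(466635 + 2*400*(5 - 1*160000 - 14400)) = (-10622 - 264951)*(466635 + 2*400*(5 - 160000 - 14400)) = -275573*(466635 + 2*400*(-174395)) = -275573*(466635 - 139516000) = -275573*(-139049365) = 38318250661145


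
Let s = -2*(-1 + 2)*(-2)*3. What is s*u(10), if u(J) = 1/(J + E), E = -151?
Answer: -4/47 ≈ -0.085106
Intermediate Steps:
u(J) = 1/(-151 + J) (u(J) = 1/(J - 151) = 1/(-151 + J))
s = 12 (s = -2*(-2)*3 = 4*3 = 12)
s*u(10) = 12/(-151 + 10) = 12/(-141) = 12*(-1/141) = -4/47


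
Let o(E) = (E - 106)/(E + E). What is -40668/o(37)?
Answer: 1003144/23 ≈ 43615.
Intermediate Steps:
o(E) = (-106 + E)/(2*E) (o(E) = (-106 + E)/((2*E)) = (-106 + E)*(1/(2*E)) = (-106 + E)/(2*E))
-40668/o(37) = -40668*74/(-106 + 37) = -40668/((½)*(1/37)*(-69)) = -40668/(-69/74) = -40668*(-74/69) = 1003144/23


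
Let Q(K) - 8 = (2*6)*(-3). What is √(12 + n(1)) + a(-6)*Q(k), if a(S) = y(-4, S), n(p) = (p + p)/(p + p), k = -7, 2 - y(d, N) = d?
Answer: -168 + √13 ≈ -164.39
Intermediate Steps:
y(d, N) = 2 - d
n(p) = 1 (n(p) = (2*p)/((2*p)) = (2*p)*(1/(2*p)) = 1)
a(S) = 6 (a(S) = 2 - 1*(-4) = 2 + 4 = 6)
Q(K) = -28 (Q(K) = 8 + (2*6)*(-3) = 8 + 12*(-3) = 8 - 36 = -28)
√(12 + n(1)) + a(-6)*Q(k) = √(12 + 1) + 6*(-28) = √13 - 168 = -168 + √13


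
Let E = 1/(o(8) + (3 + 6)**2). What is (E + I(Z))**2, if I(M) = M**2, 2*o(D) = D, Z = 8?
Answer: 29604481/7225 ≈ 4097.5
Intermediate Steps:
o(D) = D/2
E = 1/85 (E = 1/((1/2)*8 + (3 + 6)**2) = 1/(4 + 9**2) = 1/(4 + 81) = 1/85 ≈ 0.011765)
(E + I(Z))**2 = (1/85 + 8**2)**2 = (1/85 + 64)**2 = (5441/85)**2 = 29604481/7225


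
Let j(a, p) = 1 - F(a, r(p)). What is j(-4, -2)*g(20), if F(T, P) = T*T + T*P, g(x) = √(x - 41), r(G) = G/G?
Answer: -11*I*√21 ≈ -50.408*I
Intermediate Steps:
r(G) = 1
g(x) = √(-41 + x)
F(T, P) = T² + P*T
j(a, p) = 1 - a*(1 + a)
j(-4, -2)*g(20) = (1 - 1*(-4)*(1 - 4))*√(-41 + 20) = (1 - 1*(-4)*(-3))*√(-21) = (1 - 12)*(I*√21) = -11*I*√21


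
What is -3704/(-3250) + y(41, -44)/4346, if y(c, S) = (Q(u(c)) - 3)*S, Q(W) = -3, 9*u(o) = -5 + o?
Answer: 4238896/3531125 ≈ 1.2004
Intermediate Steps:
u(o) = -5/9 + o/9 (u(o) = (-5 + o)/9 = -5/9 + o/9)
y(c, S) = -6*S (y(c, S) = (-3 - 3)*S = -6*S)
-3704/(-3250) + y(41, -44)/4346 = -3704/(-3250) - 6*(-44)/4346 = -3704*(-1/3250) + 264*(1/4346) = 1852/1625 + 132/2173 = 4238896/3531125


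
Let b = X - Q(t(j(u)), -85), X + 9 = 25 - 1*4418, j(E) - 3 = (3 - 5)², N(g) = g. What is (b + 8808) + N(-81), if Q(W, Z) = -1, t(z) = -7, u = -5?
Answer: 4326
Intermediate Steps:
j(E) = 7 (j(E) = 3 + (3 - 5)² = 3 + (-2)² = 3 + 4 = 7)
X = -4402 (X = -9 + (25 - 1*4418) = -9 + (25 - 4418) = -9 - 4393 = -4402)
b = -4401 (b = -4402 - 1*(-1) = -4402 + 1 = -4401)
(b + 8808) + N(-81) = (-4401 + 8808) - 81 = 4407 - 81 = 4326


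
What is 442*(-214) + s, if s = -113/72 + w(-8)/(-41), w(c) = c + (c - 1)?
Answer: -279227185/2952 ≈ -94589.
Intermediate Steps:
w(c) = -1 + 2*c (w(c) = c + (-1 + c) = -1 + 2*c)
s = -3409/2952 (s = -113/72 + (-1 + 2*(-8))/(-41) = -113*1/72 + (-1 - 16)*(-1/41) = -113/72 - 17*(-1/41) = -113/72 + 17/41 = -3409/2952 ≈ -1.1548)
442*(-214) + s = 442*(-214) - 3409/2952 = -94588 - 3409/2952 = -279227185/2952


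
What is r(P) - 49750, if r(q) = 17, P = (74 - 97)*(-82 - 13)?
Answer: -49733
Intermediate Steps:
P = 2185 (P = -23*(-95) = 2185)
r(P) - 49750 = 17 - 49750 = -49733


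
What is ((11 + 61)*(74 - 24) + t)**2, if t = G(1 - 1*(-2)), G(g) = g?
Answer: 12981609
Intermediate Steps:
t = 3 (t = 1 - 1*(-2) = 1 + 2 = 3)
((11 + 61)*(74 - 24) + t)**2 = ((11 + 61)*(74 - 24) + 3)**2 = (72*50 + 3)**2 = (3600 + 3)**2 = 3603**2 = 12981609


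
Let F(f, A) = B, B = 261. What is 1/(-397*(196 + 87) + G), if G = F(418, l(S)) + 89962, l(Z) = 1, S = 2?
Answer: -1/22128 ≈ -4.5192e-5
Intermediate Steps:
F(f, A) = 261
G = 90223 (G = 261 + 89962 = 90223)
1/(-397*(196 + 87) + G) = 1/(-397*(196 + 87) + 90223) = 1/(-397*283 + 90223) = 1/(-112351 + 90223) = 1/(-22128) = -1/22128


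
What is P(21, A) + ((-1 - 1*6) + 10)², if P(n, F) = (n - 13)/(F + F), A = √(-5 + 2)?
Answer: 9 - 4*I*√3/3 ≈ 9.0 - 2.3094*I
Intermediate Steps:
A = I*√3 (A = √(-3) = I*√3 ≈ 1.732*I)
P(n, F) = (-13 + n)/(2*F) (P(n, F) = (-13 + n)/((2*F)) = (-13 + n)*(1/(2*F)) = (-13 + n)/(2*F))
P(21, A) + ((-1 - 1*6) + 10)² = (-13 + 21)/(2*((I*√3))) + ((-1 - 1*6) + 10)² = (½)*(-I*√3/3)*8 + ((-1 - 6) + 10)² = -4*I*√3/3 + (-7 + 10)² = -4*I*√3/3 + 3² = -4*I*√3/3 + 9 = 9 - 4*I*√3/3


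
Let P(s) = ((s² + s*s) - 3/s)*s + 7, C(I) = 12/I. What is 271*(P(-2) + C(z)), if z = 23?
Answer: -71544/23 ≈ -3110.6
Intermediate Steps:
P(s) = 7 + s*(-3/s + 2*s²) (P(s) = ((s² + s²) - 3/s)*s + 7 = (2*s² - 3/s)*s + 7 = (-3/s + 2*s²)*s + 7 = s*(-3/s + 2*s²) + 7 = 7 + s*(-3/s + 2*s²))
271*(P(-2) + C(z)) = 271*((4 + 2*(-2)³) + 12/23) = 271*((4 + 2*(-8)) + 12*(1/23)) = 271*((4 - 16) + 12/23) = 271*(-12 + 12/23) = 271*(-264/23) = -71544/23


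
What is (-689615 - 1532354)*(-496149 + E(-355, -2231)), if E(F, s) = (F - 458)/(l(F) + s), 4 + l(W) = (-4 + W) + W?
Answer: 1083685824371924/983 ≈ 1.1024e+12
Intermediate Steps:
l(W) = -8 + 2*W (l(W) = -4 + ((-4 + W) + W) = -4 + (-4 + 2*W) = -8 + 2*W)
E(F, s) = (-458 + F)/(-8 + s + 2*F) (E(F, s) = (F - 458)/((-8 + 2*F) + s) = (-458 + F)/(-8 + s + 2*F))
(-689615 - 1532354)*(-496149 + E(-355, -2231)) = (-689615 - 1532354)*(-496149 + (-458 - 355)/(-8 - 2231 + 2*(-355))) = -2221969*(-496149 - 813/(-8 - 2231 - 710)) = -2221969*(-496149 - 813/(-2949)) = -2221969*(-496149 - 1/2949*(-813)) = -2221969*(-496149 + 271/983) = -2221969*(-487714196/983) = 1083685824371924/983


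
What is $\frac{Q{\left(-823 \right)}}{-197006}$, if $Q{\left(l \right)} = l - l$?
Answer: $0$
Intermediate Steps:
$Q{\left(l \right)} = 0$
$\frac{Q{\left(-823 \right)}}{-197006} = \frac{0}{-197006} = 0 \left(- \frac{1}{197006}\right) = 0$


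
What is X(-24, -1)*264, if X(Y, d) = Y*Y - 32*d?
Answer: 160512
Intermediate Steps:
X(Y, d) = Y² - 32*d
X(-24, -1)*264 = ((-24)² - 32*(-1))*264 = (576 + 32)*264 = 608*264 = 160512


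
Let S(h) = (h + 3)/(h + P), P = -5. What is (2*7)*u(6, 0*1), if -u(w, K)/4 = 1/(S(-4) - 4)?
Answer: 72/5 ≈ 14.400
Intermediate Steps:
S(h) = (3 + h)/(-5 + h) (S(h) = (h + 3)/(h - 5) = (3 + h)/(-5 + h))
u(w, K) = 36/35 (u(w, K) = -4/((3 - 4)/(-5 - 4) - 4) = -4/(-1/(-9) - 4) = -4/(-⅑*(-1) - 4) = -4/(⅑ - 4) = -4/(-35/9) = -4*(-9/35) = 36/35)
(2*7)*u(6, 0*1) = (2*7)*(36/35) = 14*(36/35) = 72/5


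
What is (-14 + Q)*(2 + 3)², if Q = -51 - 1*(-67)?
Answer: 50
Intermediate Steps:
Q = 16 (Q = -51 + 67 = 16)
(-14 + Q)*(2 + 3)² = (-14 + 16)*(2 + 3)² = 2*5² = 2*25 = 50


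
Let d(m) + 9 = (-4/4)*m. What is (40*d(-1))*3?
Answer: -960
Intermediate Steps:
d(m) = -9 - m (d(m) = -9 + (-4/4)*m = -9 + (-4*¼)*m = -9 - m)
(40*d(-1))*3 = (40*(-9 - 1*(-1)))*3 = (40*(-9 + 1))*3 = (40*(-8))*3 = -320*3 = -960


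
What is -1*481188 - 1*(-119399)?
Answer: -361789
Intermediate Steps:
-1*481188 - 1*(-119399) = -481188 + 119399 = -361789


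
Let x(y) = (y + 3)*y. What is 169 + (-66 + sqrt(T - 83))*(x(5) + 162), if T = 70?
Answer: -13163 + 202*I*sqrt(13) ≈ -13163.0 + 728.32*I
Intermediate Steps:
x(y) = y*(3 + y) (x(y) = (3 + y)*y = y*(3 + y))
169 + (-66 + sqrt(T - 83))*(x(5) + 162) = 169 + (-66 + sqrt(70 - 83))*(5*(3 + 5) + 162) = 169 + (-66 + sqrt(-13))*(5*8 + 162) = 169 + (-66 + I*sqrt(13))*(40 + 162) = 169 + (-66 + I*sqrt(13))*202 = 169 + (-13332 + 202*I*sqrt(13)) = -13163 + 202*I*sqrt(13)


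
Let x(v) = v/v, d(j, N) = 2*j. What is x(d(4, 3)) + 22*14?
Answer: 309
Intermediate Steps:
x(v) = 1
x(d(4, 3)) + 22*14 = 1 + 22*14 = 1 + 308 = 309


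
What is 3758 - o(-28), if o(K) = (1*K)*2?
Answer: 3814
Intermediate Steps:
o(K) = 2*K (o(K) = K*2 = 2*K)
3758 - o(-28) = 3758 - 2*(-28) = 3758 - 1*(-56) = 3758 + 56 = 3814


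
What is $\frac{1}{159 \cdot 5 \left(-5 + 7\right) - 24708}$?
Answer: $- \frac{1}{23118} \approx -4.3256 \cdot 10^{-5}$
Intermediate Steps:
$\frac{1}{159 \cdot 5 \left(-5 + 7\right) - 24708} = \frac{1}{159 \cdot 5 \cdot 2 - 24708} = \frac{1}{159 \cdot 10 - 24708} = \frac{1}{1590 - 24708} = \frac{1}{-23118} = - \frac{1}{23118}$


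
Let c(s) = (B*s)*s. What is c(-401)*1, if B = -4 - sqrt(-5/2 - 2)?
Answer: -643204 - 482403*I*sqrt(2)/2 ≈ -6.432e+5 - 3.4111e+5*I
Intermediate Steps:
B = -4 - 3*I*sqrt(2)/2 (B = -4 - sqrt(-5*1/2 - 2) = -4 - sqrt(-5/2 - 2) = -4 - sqrt(-9/2) = -4 - 3*I*sqrt(2)/2 ≈ -4.0 - 2.1213*I)
c(s) = s**2*(-4 - 3*I*sqrt(2)/2) (c(s) = ((-4 - 3*I*sqrt(2)/2)*s)*s = (s*(-4 - 3*I*sqrt(2)/2))*s = s**2*(-4 - 3*I*sqrt(2)/2))
c(-401)*1 = ((1/2)*(-401)**2*(-8 - 3*I*sqrt(2)))*1 = ((1/2)*160801*(-8 - 3*I*sqrt(2)))*1 = (-643204 - 482403*I*sqrt(2)/2)*1 = -643204 - 482403*I*sqrt(2)/2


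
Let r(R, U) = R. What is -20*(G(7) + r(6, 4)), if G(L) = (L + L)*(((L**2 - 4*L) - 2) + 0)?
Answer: -5440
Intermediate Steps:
G(L) = 2*L*(-2 + L**2 - 4*L) (G(L) = (2*L)*((-2 + L**2 - 4*L) + 0) = (2*L)*(-2 + L**2 - 4*L) = 2*L*(-2 + L**2 - 4*L))
-20*(G(7) + r(6, 4)) = -20*(2*7*(-2 + 7**2 - 4*7) + 6) = -20*(2*7*(-2 + 49 - 28) + 6) = -20*(2*7*19 + 6) = -20*(266 + 6) = -20*272 = -5440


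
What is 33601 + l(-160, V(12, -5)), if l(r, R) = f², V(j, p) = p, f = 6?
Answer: 33637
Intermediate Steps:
l(r, R) = 36 (l(r, R) = 6² = 36)
33601 + l(-160, V(12, -5)) = 33601 + 36 = 33637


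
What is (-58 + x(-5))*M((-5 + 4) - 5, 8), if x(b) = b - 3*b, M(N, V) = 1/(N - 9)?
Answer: 16/5 ≈ 3.2000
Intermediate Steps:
M(N, V) = 1/(-9 + N)
x(b) = -2*b (x(b) = b - 3*b = -2*b)
(-58 + x(-5))*M((-5 + 4) - 5, 8) = (-58 - 2*(-5))/(-9 + ((-5 + 4) - 5)) = (-58 + 10)/(-9 + (-1 - 5)) = -48/(-9 - 6) = -48/(-15) = -48*(-1/15) = 16/5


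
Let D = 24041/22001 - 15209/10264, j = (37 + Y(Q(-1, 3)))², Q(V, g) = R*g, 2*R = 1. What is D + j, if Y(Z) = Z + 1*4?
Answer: 407796382965/225818264 ≈ 1805.9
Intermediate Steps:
R = ½ (R = (½)*1 = ½ ≈ 0.50000)
Q(V, g) = g/2
Y(Z) = 4 + Z (Y(Z) = Z + 4 = 4 + Z)
j = 7225/4 (j = (37 + (4 + (½)*3))² = (37 + (4 + 3/2))² = (37 + 11/2)² = (85/2)² = 7225/4 ≈ 1806.3)
D = -87856385/225818264 (D = 24041*(1/22001) - 15209*1/10264 = 24041/22001 - 15209/10264 = -87856385/225818264 ≈ -0.38906)
D + j = -87856385/225818264 + 7225/4 = 407796382965/225818264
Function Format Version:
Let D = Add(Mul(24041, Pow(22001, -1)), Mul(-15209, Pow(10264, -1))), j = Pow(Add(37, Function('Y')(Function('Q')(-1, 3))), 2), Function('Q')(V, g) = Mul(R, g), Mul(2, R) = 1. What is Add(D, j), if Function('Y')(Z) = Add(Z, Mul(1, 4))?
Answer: Rational(407796382965, 225818264) ≈ 1805.9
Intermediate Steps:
R = Rational(1, 2) (R = Mul(Rational(1, 2), 1) = Rational(1, 2) ≈ 0.50000)
Function('Q')(V, g) = Mul(Rational(1, 2), g)
Function('Y')(Z) = Add(4, Z) (Function('Y')(Z) = Add(Z, 4) = Add(4, Z))
j = Rational(7225, 4) (j = Pow(Add(37, Add(4, Mul(Rational(1, 2), 3))), 2) = Pow(Add(37, Add(4, Rational(3, 2))), 2) = Pow(Add(37, Rational(11, 2)), 2) = Pow(Rational(85, 2), 2) = Rational(7225, 4) ≈ 1806.3)
D = Rational(-87856385, 225818264) (D = Add(Mul(24041, Rational(1, 22001)), Mul(-15209, Rational(1, 10264))) = Add(Rational(24041, 22001), Rational(-15209, 10264)) = Rational(-87856385, 225818264) ≈ -0.38906)
Add(D, j) = Add(Rational(-87856385, 225818264), Rational(7225, 4)) = Rational(407796382965, 225818264)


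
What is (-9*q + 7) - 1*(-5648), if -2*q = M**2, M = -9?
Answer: 12039/2 ≈ 6019.5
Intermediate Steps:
q = -81/2 (q = -1/2*(-9)**2 = -1/2*81 = -81/2 ≈ -40.500)
(-9*q + 7) - 1*(-5648) = (-9*(-81/2) + 7) - 1*(-5648) = (729/2 + 7) + 5648 = 743/2 + 5648 = 12039/2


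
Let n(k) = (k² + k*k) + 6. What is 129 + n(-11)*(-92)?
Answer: -22687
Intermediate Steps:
n(k) = 6 + 2*k² (n(k) = (k² + k²) + 6 = 2*k² + 6 = 6 + 2*k²)
129 + n(-11)*(-92) = 129 + (6 + 2*(-11)²)*(-92) = 129 + (6 + 2*121)*(-92) = 129 + (6 + 242)*(-92) = 129 + 248*(-92) = 129 - 22816 = -22687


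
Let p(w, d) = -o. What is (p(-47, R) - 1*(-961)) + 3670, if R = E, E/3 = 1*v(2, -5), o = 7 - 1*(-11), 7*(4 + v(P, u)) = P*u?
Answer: 4613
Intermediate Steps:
v(P, u) = -4 + P*u/7 (v(P, u) = -4 + (P*u)/7 = -4 + P*u/7)
o = 18 (o = 7 + 11 = 18)
E = -114/7 (E = 3*(1*(-4 + (⅐)*2*(-5))) = 3*(1*(-4 - 10/7)) = 3*(1*(-38/7)) = 3*(-38/7) = -114/7 ≈ -16.286)
R = -114/7 ≈ -16.286
p(w, d) = -18 (p(w, d) = -1*18 = -18)
(p(-47, R) - 1*(-961)) + 3670 = (-18 - 1*(-961)) + 3670 = (-18 + 961) + 3670 = 943 + 3670 = 4613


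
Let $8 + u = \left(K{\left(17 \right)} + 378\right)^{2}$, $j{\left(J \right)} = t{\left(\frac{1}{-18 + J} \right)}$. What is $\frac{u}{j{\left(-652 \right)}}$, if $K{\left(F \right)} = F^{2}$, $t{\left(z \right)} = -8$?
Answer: $- \frac{444881}{8} \approx -55610.0$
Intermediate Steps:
$j{\left(J \right)} = -8$
$u = 444881$ ($u = -8 + \left(17^{2} + 378\right)^{2} = -8 + \left(289 + 378\right)^{2} = -8 + 667^{2} = -8 + 444889 = 444881$)
$\frac{u}{j{\left(-652 \right)}} = \frac{444881}{-8} = 444881 \left(- \frac{1}{8}\right) = - \frac{444881}{8}$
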